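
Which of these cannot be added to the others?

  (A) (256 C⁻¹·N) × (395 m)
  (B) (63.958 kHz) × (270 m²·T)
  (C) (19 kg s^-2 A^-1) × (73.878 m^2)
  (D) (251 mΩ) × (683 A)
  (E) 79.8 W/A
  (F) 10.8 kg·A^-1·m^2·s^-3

(C)

Reduce each to base SI dimensions:
  (A) [kg·m·s⁻³·A⁻¹] · [m] = kg·m²·s⁻³·A⁻¹
  (B) [s⁻¹] · [kg·m²·s⁻²·A⁻¹] = kg·m²·s⁻³·A⁻¹
  (C) [kg·s⁻²·A⁻¹] · [m²] = kg·m²·s⁻²·A⁻¹
  (D) [kg·m²·s⁻³·A⁻²] · [A] = kg·m²·s⁻³·A⁻¹
  (E) W·A⁻¹ = J·s⁻¹·A⁻¹ = kg·m²·s⁻³·A⁻¹
  (F) kg·m²·s⁻³·A⁻¹
All reduce to kg·m²·s⁻³·A⁻¹ except (C), which is kg·m²·s⁻²·A⁻¹.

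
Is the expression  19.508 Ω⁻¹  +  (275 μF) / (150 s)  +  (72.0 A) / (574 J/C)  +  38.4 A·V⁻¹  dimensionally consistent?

Yes

Dimensions:
  19.508 Ω⁻¹:  Ω⁻¹ = (V·A⁻¹)⁻¹ = kg⁻¹·m⁻²·s³·A²
  (275 μF) / (150 s):  [kg⁻¹·m⁻²·s⁴·A²] / [s] = kg⁻¹·m⁻²·s³·A²
  (72.0 A) / (574 J/C):  [A] / [kg·m²·s⁻³·A⁻¹] = kg⁻¹·m⁻²·s³·A²
  38.4 A·V⁻¹:  A·V⁻¹ = A·(J·C⁻¹)⁻¹ = kg⁻¹·m⁻²·s³·A²
Every term reduces to kg⁻¹·m⁻²·s³·A².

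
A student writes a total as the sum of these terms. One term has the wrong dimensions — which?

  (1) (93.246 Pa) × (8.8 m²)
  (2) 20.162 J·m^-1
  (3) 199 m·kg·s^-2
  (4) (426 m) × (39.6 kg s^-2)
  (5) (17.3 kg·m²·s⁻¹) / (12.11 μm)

(5)

Expand each in SI base units:
  (1) [kg·m⁻¹·s⁻²] · [m²] = kg·m·s⁻²
  (2) J·m⁻¹ = N·m·m⁻¹ = kg·m·s⁻²
  (3) kg·m·s⁻²
  (4) [m] · [kg·s⁻²] = kg·m·s⁻²
  (5) [kg·m²·s⁻¹] / [m] = kg·m·s⁻¹
All reduce to kg·m·s⁻² except (5), which is kg·m·s⁻¹.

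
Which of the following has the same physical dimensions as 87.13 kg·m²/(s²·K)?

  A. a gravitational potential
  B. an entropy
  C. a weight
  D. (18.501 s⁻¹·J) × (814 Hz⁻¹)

Reference: kg·m²·s⁻²·K⁻¹.
Each option:
  A. [gravitational potential] = m²·s⁻²
  B. [entropy] = kg·m²·s⁻²·K⁻¹  ← same
  C. [weight] = kg·m·s⁻²
  D. [kg·m²·s⁻³] · [s] = kg·m²·s⁻²
Only B. matches kg·m²·s⁻²·K⁻¹.

B.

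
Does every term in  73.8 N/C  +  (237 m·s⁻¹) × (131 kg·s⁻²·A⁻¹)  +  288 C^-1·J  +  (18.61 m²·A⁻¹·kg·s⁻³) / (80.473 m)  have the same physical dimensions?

Work out the base dimensions of each:
  73.8 N/C:  N·C⁻¹ = kg·m·s⁻²·(s·A)⁻¹ = kg·m·s⁻³·A⁻¹
  (237 m·s⁻¹) × (131 kg·s⁻²·A⁻¹):  [m·s⁻¹] · [kg·s⁻²·A⁻¹] = kg·m·s⁻³·A⁻¹
  288 C^-1·J:  J·C⁻¹ = N·m·(s·A)⁻¹ = kg·m²·s⁻³·A⁻¹
  (18.61 m²·A⁻¹·kg·s⁻³) / (80.473 m):  [kg·m²·s⁻³·A⁻¹] / [m] = kg·m·s⁻³·A⁻¹
The terms do not share a single dimension (kg·m²·s⁻³·A⁻¹ vs kg·m·s⁻³·A⁻¹).

No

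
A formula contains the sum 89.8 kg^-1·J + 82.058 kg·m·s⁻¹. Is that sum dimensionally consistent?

No

Expand each in SI base units:
  89.8 kg^-1·J:  J·kg⁻¹ = N·m·kg⁻¹ = m²·s⁻²
  82.058 kg·m·s⁻¹:  kg·m·s⁻¹
m²·s⁻² ≠ kg·m·s⁻¹, so they cannot be added.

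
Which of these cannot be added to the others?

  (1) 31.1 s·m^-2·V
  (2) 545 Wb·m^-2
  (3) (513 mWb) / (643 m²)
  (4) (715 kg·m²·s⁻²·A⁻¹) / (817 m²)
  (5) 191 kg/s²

Work out the base dimensions of each:
  (1) V·s·m⁻² = J·C⁻¹·s·m⁻² = kg·s⁻²·A⁻¹
  (2) Wb·m⁻² = V·s·m⁻² = kg·s⁻²·A⁻¹
  (3) [kg·m²·s⁻²·A⁻¹] / [m²] = kg·s⁻²·A⁻¹
  (4) [kg·m²·s⁻²·A⁻¹] / [m²] = kg·s⁻²·A⁻¹
  (5) kg·s⁻²
All reduce to kg·s⁻²·A⁻¹ except (5), which is kg·s⁻².

(5)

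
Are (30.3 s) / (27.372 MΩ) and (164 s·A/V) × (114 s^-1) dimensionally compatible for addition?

No

Dimensions:
  (30.3 s) / (27.372 MΩ):  [s] / [kg·m²·s⁻³·A⁻²] = kg⁻¹·m⁻²·s⁴·A²
  (164 s·A/V) × (114 s^-1):  [kg⁻¹·m⁻²·s⁴·A²] · [s⁻¹] = kg⁻¹·m⁻²·s³·A²
kg⁻¹·m⁻²·s⁴·A² ≠ kg⁻¹·m⁻²·s³·A², so they cannot be added.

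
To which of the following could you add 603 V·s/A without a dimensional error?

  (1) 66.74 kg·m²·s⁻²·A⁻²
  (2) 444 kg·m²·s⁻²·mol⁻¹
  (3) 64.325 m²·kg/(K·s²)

(1)

Reference: V·s·A⁻¹ = J·C⁻¹·s·A⁻¹ = kg·m²·s⁻²·A⁻².
Each option:
  (1) kg·m²·s⁻²·A⁻²  ← same
  (2) kg·m²·s⁻²·mol⁻¹
  (3) kg·m²·s⁻²·K⁻¹
Only (1) matches kg·m²·s⁻²·A⁻².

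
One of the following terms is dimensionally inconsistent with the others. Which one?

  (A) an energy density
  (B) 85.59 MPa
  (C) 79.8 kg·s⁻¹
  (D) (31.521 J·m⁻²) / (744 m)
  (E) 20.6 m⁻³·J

(C)

Reduce each to base SI dimensions:
  (A) [energy density] = kg·m⁻¹·s⁻²
  (B) Pa = N·m⁻² = kg·m⁻¹·s⁻²
  (C) kg·s⁻¹
  (D) [kg·s⁻²] / [m] = kg·m⁻¹·s⁻²
  (E) J·m⁻³ = N·m·m⁻³ = kg·m⁻¹·s⁻²
All reduce to kg·m⁻¹·s⁻² except (C), which is kg·s⁻¹.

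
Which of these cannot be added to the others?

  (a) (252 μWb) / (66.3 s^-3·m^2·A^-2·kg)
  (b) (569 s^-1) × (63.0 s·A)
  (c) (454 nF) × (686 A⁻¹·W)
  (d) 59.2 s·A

(b)

In SI base units:
  (a) [kg·m²·s⁻²·A⁻¹] / [kg·m²·s⁻³·A⁻²] = s·A
  (b) [s⁻¹] · [s·A] = A
  (c) [kg⁻¹·m⁻²·s⁴·A²] · [kg·m²·s⁻³·A⁻¹] = s·A
  (d) A·s = s·A
All reduce to s·A except (b), which is A.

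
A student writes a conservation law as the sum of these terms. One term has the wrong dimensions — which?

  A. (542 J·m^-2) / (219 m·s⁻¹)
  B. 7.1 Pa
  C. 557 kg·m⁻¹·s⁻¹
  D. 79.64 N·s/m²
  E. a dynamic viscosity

B.

Reduce each to base SI dimensions:
  A. [kg·s⁻²] / [m·s⁻¹] = kg·m⁻¹·s⁻¹
  B. Pa = N·m⁻² = kg·m⁻¹·s⁻²
  C. kg·m⁻¹·s⁻¹
  D. N·s·m⁻² = kg·m·s⁻²·s·m⁻² = kg·m⁻¹·s⁻¹
  E. [dynamic viscosity] = kg·m⁻¹·s⁻¹
All reduce to kg·m⁻¹·s⁻¹ except B., which is kg·m⁻¹·s⁻².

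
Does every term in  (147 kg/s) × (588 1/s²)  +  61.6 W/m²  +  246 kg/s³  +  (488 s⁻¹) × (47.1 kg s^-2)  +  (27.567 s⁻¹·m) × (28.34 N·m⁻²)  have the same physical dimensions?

Yes

Work out the base dimensions of each:
  (147 kg/s) × (588 1/s²):  [kg·s⁻¹] · [s⁻²] = kg·s⁻³
  61.6 W/m²:  W·m⁻² = J·s⁻¹·m⁻² = kg·s⁻³
  246 kg/s³:  kg·s⁻³
  (488 s⁻¹) × (47.1 kg s^-2):  [s⁻¹] · [kg·s⁻²] = kg·s⁻³
  (27.567 s⁻¹·m) × (28.34 N·m⁻²):  [m·s⁻¹] · [kg·m⁻¹·s⁻²] = kg·s⁻³
Every term reduces to kg·s⁻³.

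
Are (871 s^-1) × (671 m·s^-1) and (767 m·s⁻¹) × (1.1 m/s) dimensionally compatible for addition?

Expand each in SI base units:
  (871 s^-1) × (671 m·s^-1):  [s⁻¹] · [m·s⁻¹] = m·s⁻²
  (767 m·s⁻¹) × (1.1 m/s):  [m·s⁻¹] · [m·s⁻¹] = m²·s⁻²
m·s⁻² ≠ m²·s⁻², so they cannot be added.

No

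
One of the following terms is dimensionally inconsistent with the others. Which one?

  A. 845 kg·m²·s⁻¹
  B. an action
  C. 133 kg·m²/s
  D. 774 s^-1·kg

D.

Reduce each to base SI dimensions:
  A. kg·m²·s⁻¹
  B. [action] = kg·m²·s⁻¹
  C. kg·m²·s⁻¹
  D. kg·s⁻¹
All reduce to kg·m²·s⁻¹ except D., which is kg·s⁻¹.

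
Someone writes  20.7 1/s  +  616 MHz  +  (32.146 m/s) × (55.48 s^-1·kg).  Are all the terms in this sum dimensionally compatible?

Dimensions:
  20.7 1/s:  s⁻¹
  616 MHz:  Hz = s⁻¹
  (32.146 m/s) × (55.48 s^-1·kg):  [m·s⁻¹] · [kg·s⁻¹] = kg·m·s⁻²
The terms do not share a single dimension (kg·m·s⁻² vs s⁻¹).

No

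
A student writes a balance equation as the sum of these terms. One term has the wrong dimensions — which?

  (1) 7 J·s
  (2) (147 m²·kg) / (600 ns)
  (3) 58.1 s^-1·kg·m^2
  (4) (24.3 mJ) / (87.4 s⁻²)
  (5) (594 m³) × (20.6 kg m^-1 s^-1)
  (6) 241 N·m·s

Expand each in SI base units:
  (1) J·s = N·m·s = kg·m²·s⁻¹
  (2) [kg·m²] / [s] = kg·m²·s⁻¹
  (3) kg·m²·s⁻¹
  (4) [kg·m²·s⁻²] / [s⁻²] = kg·m²
  (5) [m³] · [kg·m⁻¹·s⁻¹] = kg·m²·s⁻¹
  (6) N·m·s = kg·m·s⁻²·m·s = kg·m²·s⁻¹
All reduce to kg·m²·s⁻¹ except (4), which is kg·m².

(4)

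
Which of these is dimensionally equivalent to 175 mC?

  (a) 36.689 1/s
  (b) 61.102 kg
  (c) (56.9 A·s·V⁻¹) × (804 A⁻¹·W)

(c)

Reference: C = s·A.
Each option:
  (a) s⁻¹
  (b) kg
  (c) [kg⁻¹·m⁻²·s⁴·A²] · [kg·m²·s⁻³·A⁻¹] = s·A  ← same
Only (c) matches s·A.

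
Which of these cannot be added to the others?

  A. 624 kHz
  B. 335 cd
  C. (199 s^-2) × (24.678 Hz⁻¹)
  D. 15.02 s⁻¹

B.

Expand each in SI base units:
  A. Hz = s⁻¹
  B. cd
  C. [s⁻²] · [s] = s⁻¹
  D. s⁻¹
All reduce to s⁻¹ except B., which is cd.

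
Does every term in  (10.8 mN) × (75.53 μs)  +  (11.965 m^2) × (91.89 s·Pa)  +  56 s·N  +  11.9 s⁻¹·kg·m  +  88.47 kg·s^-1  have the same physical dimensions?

No

In SI base units:
  (10.8 mN) × (75.53 μs):  [kg·m·s⁻²] · [s] = kg·m·s⁻¹
  (11.965 m^2) × (91.89 s·Pa):  [m²] · [kg·m⁻¹·s⁻¹] = kg·m·s⁻¹
  56 s·N:  N·s = kg·m·s⁻²·s = kg·m·s⁻¹
  11.9 s⁻¹·kg·m:  kg·m·s⁻¹
  88.47 kg·s^-1:  kg·s⁻¹
The terms do not share a single dimension (kg·m·s⁻¹ vs kg·s⁻¹).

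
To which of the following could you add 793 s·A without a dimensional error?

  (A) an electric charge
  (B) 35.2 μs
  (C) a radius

(A)

Reference: s·A.
Each option:
  (A) [electric charge] = s·A  ← same
  (B) s
  (C) [radius] = m
Only (A) matches s·A.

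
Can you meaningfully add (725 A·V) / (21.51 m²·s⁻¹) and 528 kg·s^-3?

No

Work out the base dimensions of each:
  (725 A·V) / (21.51 m²·s⁻¹):  [kg·m²·s⁻³] / [m²·s⁻¹] = kg·s⁻²
  528 kg·s^-3:  kg·s⁻³
kg·s⁻² ≠ kg·s⁻³, so they cannot be added.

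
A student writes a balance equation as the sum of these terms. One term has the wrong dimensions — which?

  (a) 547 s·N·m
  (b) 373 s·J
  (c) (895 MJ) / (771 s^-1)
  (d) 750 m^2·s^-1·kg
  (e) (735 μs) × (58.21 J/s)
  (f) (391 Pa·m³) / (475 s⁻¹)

Expand each in SI base units:
  (a) N·m·s = kg·m·s⁻²·m·s = kg·m²·s⁻¹
  (b) J·s = N·m·s = kg·m²·s⁻¹
  (c) [kg·m²·s⁻²] / [s⁻¹] = kg·m²·s⁻¹
  (d) kg·m²·s⁻¹
  (e) [s] · [kg·m²·s⁻³] = kg·m²·s⁻²
  (f) [kg·m²·s⁻²] / [s⁻¹] = kg·m²·s⁻¹
All reduce to kg·m²·s⁻¹ except (e), which is kg·m²·s⁻².

(e)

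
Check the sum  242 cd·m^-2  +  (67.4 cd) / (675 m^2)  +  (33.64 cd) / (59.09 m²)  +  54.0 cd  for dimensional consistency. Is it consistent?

No

In SI base units:
  242 cd·m^-2:  cd·m⁻² = m⁻²·cd
  (67.4 cd) / (675 m^2):  [cd] / [m²] = m⁻²·cd
  (33.64 cd) / (59.09 m²):  [cd] / [m²] = m⁻²·cd
  54.0 cd:  cd
The terms do not share a single dimension (cd vs m⁻²·cd).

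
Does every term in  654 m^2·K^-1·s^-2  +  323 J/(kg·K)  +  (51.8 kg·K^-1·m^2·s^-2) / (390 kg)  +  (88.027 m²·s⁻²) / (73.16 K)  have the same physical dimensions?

Work out the base dimensions of each:
  654 m^2·K^-1·s^-2:  m²·s⁻²·K⁻¹
  323 J/(kg·K):  J·kg⁻¹·K⁻¹ = N·m·kg⁻¹·K⁻¹ = m²·s⁻²·K⁻¹
  (51.8 kg·K^-1·m^2·s^-2) / (390 kg):  [kg·m²·s⁻²·K⁻¹] / [kg] = m²·s⁻²·K⁻¹
  (88.027 m²·s⁻²) / (73.16 K):  [m²·s⁻²] / [K] = m²·s⁻²·K⁻¹
Every term reduces to m²·s⁻²·K⁻¹.

Yes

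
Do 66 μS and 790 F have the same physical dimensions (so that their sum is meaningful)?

No

In SI base units:
  66 μS:  S = Ω⁻¹ = kg⁻¹·m⁻²·s³·A²
  790 F:  F = C·V⁻¹ = kg⁻¹·m⁻²·s⁴·A²
kg⁻¹·m⁻²·s³·A² ≠ kg⁻¹·m⁻²·s⁴·A², so they cannot be added.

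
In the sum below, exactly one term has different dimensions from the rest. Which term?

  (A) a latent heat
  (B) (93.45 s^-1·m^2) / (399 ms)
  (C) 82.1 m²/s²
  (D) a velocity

(D)

Dimensions:
  (A) [latent heat] = m²·s⁻²
  (B) [m²·s⁻¹] / [s] = m²·s⁻²
  (C) m²·s⁻²
  (D) [velocity] = m·s⁻¹
All reduce to m²·s⁻² except (D), which is m·s⁻¹.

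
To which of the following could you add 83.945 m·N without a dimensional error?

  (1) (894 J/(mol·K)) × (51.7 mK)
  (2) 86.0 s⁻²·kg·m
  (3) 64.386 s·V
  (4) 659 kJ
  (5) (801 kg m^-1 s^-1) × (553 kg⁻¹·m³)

Reference: N·m = kg·m·s⁻²·m = kg·m²·s⁻².
Each option:
  (1) [kg·m²·s⁻²·K⁻¹·mol⁻¹] · [K] = kg·m²·s⁻²·mol⁻¹
  (2) kg·m·s⁻²
  (3) V·s = J·C⁻¹·s = kg·m²·s⁻²·A⁻¹
  (4) J = N·m = kg·m²·s⁻²  ← same
  (5) [kg·m⁻¹·s⁻¹] · [kg⁻¹·m³] = m²·s⁻¹
Only (4) matches kg·m²·s⁻².

(4)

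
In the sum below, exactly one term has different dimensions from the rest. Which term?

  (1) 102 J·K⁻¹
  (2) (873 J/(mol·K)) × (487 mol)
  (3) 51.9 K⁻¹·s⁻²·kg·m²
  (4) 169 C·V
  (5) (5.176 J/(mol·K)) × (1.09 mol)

Reduce each to base SI dimensions:
  (1) J·K⁻¹ = N·m·K⁻¹ = kg·m²·s⁻²·K⁻¹
  (2) [kg·m²·s⁻²·K⁻¹·mol⁻¹] · [mol] = kg·m²·s⁻²·K⁻¹
  (3) kg·m²·s⁻²·K⁻¹
  (4) C·V = s·A·J·C⁻¹ = kg·m²·s⁻²
  (5) [kg·m²·s⁻²·K⁻¹·mol⁻¹] · [mol] = kg·m²·s⁻²·K⁻¹
All reduce to kg·m²·s⁻²·K⁻¹ except (4), which is kg·m²·s⁻².

(4)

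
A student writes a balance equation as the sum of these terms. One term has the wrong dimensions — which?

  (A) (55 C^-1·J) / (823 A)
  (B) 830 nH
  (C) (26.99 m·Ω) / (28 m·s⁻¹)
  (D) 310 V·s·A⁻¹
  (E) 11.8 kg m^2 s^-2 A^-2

Reduce each to base SI dimensions:
  (A) [kg·m²·s⁻³·A⁻¹] / [A] = kg·m²·s⁻³·A⁻²
  (B) H = V·s·A⁻¹ = kg·m²·s⁻²·A⁻²
  (C) [kg·m³·s⁻³·A⁻²] / [m·s⁻¹] = kg·m²·s⁻²·A⁻²
  (D) V·s·A⁻¹ = J·C⁻¹·s·A⁻¹ = kg·m²·s⁻²·A⁻²
  (E) kg·m²·s⁻²·A⁻²
All reduce to kg·m²·s⁻²·A⁻² except (A), which is kg·m²·s⁻³·A⁻².

(A)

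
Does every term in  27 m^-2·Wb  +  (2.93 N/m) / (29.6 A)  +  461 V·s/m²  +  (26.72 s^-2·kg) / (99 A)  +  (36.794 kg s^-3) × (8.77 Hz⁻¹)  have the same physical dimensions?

No

Expand each in SI base units:
  27 m^-2·Wb:  Wb·m⁻² = V·s·m⁻² = kg·s⁻²·A⁻¹
  (2.93 N/m) / (29.6 A):  [kg·s⁻²] / [A] = kg·s⁻²·A⁻¹
  461 V·s/m²:  V·s·m⁻² = J·C⁻¹·s·m⁻² = kg·s⁻²·A⁻¹
  (26.72 s^-2·kg) / (99 A):  [kg·s⁻²] / [A] = kg·s⁻²·A⁻¹
  (36.794 kg s^-3) × (8.77 Hz⁻¹):  [kg·s⁻³] · [s] = kg·s⁻²
The terms do not share a single dimension (kg·s⁻² vs kg·s⁻²·A⁻¹).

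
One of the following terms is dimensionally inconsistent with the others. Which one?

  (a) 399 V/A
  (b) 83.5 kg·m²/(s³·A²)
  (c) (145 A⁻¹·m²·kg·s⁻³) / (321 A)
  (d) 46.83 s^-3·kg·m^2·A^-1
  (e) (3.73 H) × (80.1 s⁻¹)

Work out the base dimensions of each:
  (a) V·A⁻¹ = J·C⁻¹·A⁻¹ = kg·m²·s⁻³·A⁻²
  (b) kg·m²·s⁻³·A⁻²
  (c) [kg·m²·s⁻³·A⁻¹] / [A] = kg·m²·s⁻³·A⁻²
  (d) kg·m²·s⁻³·A⁻¹
  (e) [kg·m²·s⁻²·A⁻²] · [s⁻¹] = kg·m²·s⁻³·A⁻²
All reduce to kg·m²·s⁻³·A⁻² except (d), which is kg·m²·s⁻³·A⁻¹.

(d)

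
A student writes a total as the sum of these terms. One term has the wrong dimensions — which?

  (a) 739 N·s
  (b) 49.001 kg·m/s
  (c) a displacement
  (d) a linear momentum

(c)

Reduce each to base SI dimensions:
  (a) N·s = kg·m·s⁻²·s = kg·m·s⁻¹
  (b) kg·m·s⁻¹
  (c) [displacement] = m
  (d) [linear momentum] = kg·m·s⁻¹
All reduce to kg·m·s⁻¹ except (c), which is m.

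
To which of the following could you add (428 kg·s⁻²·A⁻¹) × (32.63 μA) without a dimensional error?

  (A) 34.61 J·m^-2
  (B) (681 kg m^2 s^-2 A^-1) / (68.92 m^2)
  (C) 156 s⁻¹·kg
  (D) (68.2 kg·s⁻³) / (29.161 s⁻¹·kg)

(A)

Reference: [kg·s⁻²·A⁻¹] · [A] = kg·s⁻².
Each option:
  (A) J·m⁻² = N·m·m⁻² = kg·s⁻²  ← same
  (B) [kg·m²·s⁻²·A⁻¹] / [m²] = kg·s⁻²·A⁻¹
  (C) kg·s⁻¹
  (D) [kg·s⁻³] / [kg·s⁻¹] = s⁻²
Only (A) matches kg·s⁻².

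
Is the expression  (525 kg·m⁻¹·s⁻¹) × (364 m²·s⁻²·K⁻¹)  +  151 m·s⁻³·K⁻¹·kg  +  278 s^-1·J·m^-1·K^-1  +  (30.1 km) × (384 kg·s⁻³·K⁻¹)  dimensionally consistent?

Expand each in SI base units:
  (525 kg·m⁻¹·s⁻¹) × (364 m²·s⁻²·K⁻¹):  [kg·m⁻¹·s⁻¹] · [m²·s⁻²·K⁻¹] = kg·m·s⁻³·K⁻¹
  151 m·s⁻³·K⁻¹·kg:  kg·m·s⁻³·K⁻¹
  278 s^-1·J·m^-1·K^-1:  J·s⁻¹·m⁻¹·K⁻¹ = N·m·s⁻¹·m⁻¹·K⁻¹ = kg·m·s⁻³·K⁻¹
  (30.1 km) × (384 kg·s⁻³·K⁻¹):  [m] · [kg·s⁻³·K⁻¹] = kg·m·s⁻³·K⁻¹
Every term reduces to kg·m·s⁻³·K⁻¹.

Yes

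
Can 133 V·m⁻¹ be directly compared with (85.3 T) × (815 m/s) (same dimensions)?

Work out the base dimensions of each:
  133 V·m⁻¹:  V·m⁻¹ = J·C⁻¹·m⁻¹ = kg·m·s⁻³·A⁻¹
  (85.3 T) × (815 m/s):  [kg·s⁻²·A⁻¹] · [m·s⁻¹] = kg·m·s⁻³·A⁻¹
Both are kg·m·s⁻³·A⁻¹, so they have the same dimensions and can be added.

Yes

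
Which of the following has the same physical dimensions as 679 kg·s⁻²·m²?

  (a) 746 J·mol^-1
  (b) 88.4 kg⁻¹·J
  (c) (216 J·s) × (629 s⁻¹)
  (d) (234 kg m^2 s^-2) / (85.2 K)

(c)

Reference: kg·m²·s⁻².
Each option:
  (a) J·mol⁻¹ = N·m·mol⁻¹ = kg·m²·s⁻²·mol⁻¹
  (b) J·kg⁻¹ = N·m·kg⁻¹ = m²·s⁻²
  (c) [kg·m²·s⁻¹] · [s⁻¹] = kg·m²·s⁻²  ← same
  (d) [kg·m²·s⁻²] / [K] = kg·m²·s⁻²·K⁻¹
Only (c) matches kg·m²·s⁻².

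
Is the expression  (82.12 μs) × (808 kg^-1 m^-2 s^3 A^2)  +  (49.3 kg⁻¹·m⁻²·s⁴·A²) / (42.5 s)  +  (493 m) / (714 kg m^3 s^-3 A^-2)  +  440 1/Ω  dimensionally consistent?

Expand each in SI base units:
  (82.12 μs) × (808 kg^-1 m^-2 s^3 A^2):  [s] · [kg⁻¹·m⁻²·s³·A²] = kg⁻¹·m⁻²·s⁴·A²
  (49.3 kg⁻¹·m⁻²·s⁴·A²) / (42.5 s):  [kg⁻¹·m⁻²·s⁴·A²] / [s] = kg⁻¹·m⁻²·s³·A²
  (493 m) / (714 kg m^3 s^-3 A^-2):  [m] / [kg·m³·s⁻³·A⁻²] = kg⁻¹·m⁻²·s³·A²
  440 1/Ω:  Ω⁻¹ = (V·A⁻¹)⁻¹ = kg⁻¹·m⁻²·s³·A²
The terms do not share a single dimension (kg⁻¹·m⁻²·s³·A² vs kg⁻¹·m⁻²·s⁴·A²).

No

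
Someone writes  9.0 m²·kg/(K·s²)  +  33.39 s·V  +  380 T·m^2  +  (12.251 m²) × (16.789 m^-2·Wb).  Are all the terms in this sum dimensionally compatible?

No

Reduce each to base SI dimensions:
  9.0 m²·kg/(K·s²):  kg·m²·s⁻²·K⁻¹
  33.39 s·V:  V·s = J·C⁻¹·s = kg·m²·s⁻²·A⁻¹
  380 T·m^2:  T·m² = Wb·m⁻²·m² = kg·m²·s⁻²·A⁻¹
  (12.251 m²) × (16.789 m^-2·Wb):  [m²] · [kg·s⁻²·A⁻¹] = kg·m²·s⁻²·A⁻¹
The terms do not share a single dimension (kg·m²·s⁻²·A⁻¹ vs kg·m²·s⁻²·K⁻¹).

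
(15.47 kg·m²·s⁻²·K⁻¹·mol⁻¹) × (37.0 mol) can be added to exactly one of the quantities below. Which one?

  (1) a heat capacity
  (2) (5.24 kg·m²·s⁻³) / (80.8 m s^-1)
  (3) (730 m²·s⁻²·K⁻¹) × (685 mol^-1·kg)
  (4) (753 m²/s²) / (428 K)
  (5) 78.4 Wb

Reference: [kg·m²·s⁻²·K⁻¹·mol⁻¹] · [mol] = kg·m²·s⁻²·K⁻¹.
Each option:
  (1) [heat capacity] = kg·m²·s⁻²·K⁻¹  ← same
  (2) [kg·m²·s⁻³] / [m·s⁻¹] = kg·m·s⁻²
  (3) [m²·s⁻²·K⁻¹] · [kg·mol⁻¹] = kg·m²·s⁻²·K⁻¹·mol⁻¹
  (4) [m²·s⁻²] / [K] = m²·s⁻²·K⁻¹
  (5) Wb = V·s = kg·m²·s⁻²·A⁻¹
Only (1) matches kg·m²·s⁻²·K⁻¹.

(1)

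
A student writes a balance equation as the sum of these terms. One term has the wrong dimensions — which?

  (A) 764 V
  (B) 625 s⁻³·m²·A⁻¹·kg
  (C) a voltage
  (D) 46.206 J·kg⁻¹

(D)

Dimensions:
  (A) V = J·C⁻¹ = kg·m²·s⁻³·A⁻¹
  (B) kg·m²·s⁻³·A⁻¹
  (C) [voltage] = kg·m²·s⁻³·A⁻¹
  (D) J·kg⁻¹ = N·m·kg⁻¹ = m²·s⁻²
All reduce to kg·m²·s⁻³·A⁻¹ except (D), which is m²·s⁻².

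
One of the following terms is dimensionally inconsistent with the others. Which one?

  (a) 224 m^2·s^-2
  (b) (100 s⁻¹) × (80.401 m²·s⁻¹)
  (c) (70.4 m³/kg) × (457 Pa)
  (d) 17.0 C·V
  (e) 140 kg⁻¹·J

(d)

In SI base units:
  (a) m²·s⁻²
  (b) [s⁻¹] · [m²·s⁻¹] = m²·s⁻²
  (c) [kg⁻¹·m³] · [kg·m⁻¹·s⁻²] = m²·s⁻²
  (d) C·V = s·A·J·C⁻¹ = kg·m²·s⁻²
  (e) J·kg⁻¹ = N·m·kg⁻¹ = m²·s⁻²
All reduce to m²·s⁻² except (d), which is kg·m²·s⁻².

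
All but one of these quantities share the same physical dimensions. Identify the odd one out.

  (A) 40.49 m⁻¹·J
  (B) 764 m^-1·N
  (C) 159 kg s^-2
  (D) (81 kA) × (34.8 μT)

Reduce each to base SI dimensions:
  (A) J·m⁻¹ = N·m·m⁻¹ = kg·m·s⁻²
  (B) N·m⁻¹ = kg·m·s⁻²·m⁻¹ = kg·s⁻²
  (C) kg·s⁻²
  (D) [A] · [kg·s⁻²·A⁻¹] = kg·s⁻²
All reduce to kg·s⁻² except (A), which is kg·m·s⁻².

(A)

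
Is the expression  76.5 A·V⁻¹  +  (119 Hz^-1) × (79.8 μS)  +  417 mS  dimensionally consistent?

Dimensions:
  76.5 A·V⁻¹:  A·V⁻¹ = A·(J·C⁻¹)⁻¹ = kg⁻¹·m⁻²·s³·A²
  (119 Hz^-1) × (79.8 μS):  [s] · [kg⁻¹·m⁻²·s³·A²] = kg⁻¹·m⁻²·s⁴·A²
  417 mS:  S = Ω⁻¹ = kg⁻¹·m⁻²·s³·A²
The terms do not share a single dimension (kg⁻¹·m⁻²·s³·A² vs kg⁻¹·m⁻²·s⁴·A²).

No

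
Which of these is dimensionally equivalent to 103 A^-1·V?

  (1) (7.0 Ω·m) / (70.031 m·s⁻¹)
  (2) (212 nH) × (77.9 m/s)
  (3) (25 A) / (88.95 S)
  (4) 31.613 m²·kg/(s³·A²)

(4)

Reference: V·A⁻¹ = J·C⁻¹·A⁻¹ = kg·m²·s⁻³·A⁻².
Each option:
  (1) [kg·m³·s⁻³·A⁻²] / [m·s⁻¹] = kg·m²·s⁻²·A⁻²
  (2) [kg·m²·s⁻²·A⁻²] · [m·s⁻¹] = kg·m³·s⁻³·A⁻²
  (3) [A] / [kg⁻¹·m⁻²·s³·A²] = kg·m²·s⁻³·A⁻¹
  (4) kg·m²·s⁻³·A⁻²  ← same
Only (4) matches kg·m²·s⁻³·A⁻².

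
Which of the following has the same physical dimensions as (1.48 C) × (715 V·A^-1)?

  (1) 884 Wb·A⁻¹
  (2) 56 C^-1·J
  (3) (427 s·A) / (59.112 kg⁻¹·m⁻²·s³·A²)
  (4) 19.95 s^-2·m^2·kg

(3)

Reference: [s·A] · [kg·m²·s⁻³·A⁻²] = kg·m²·s⁻²·A⁻¹.
Each option:
  (1) Wb·A⁻¹ = V·s·A⁻¹ = kg·m²·s⁻²·A⁻²
  (2) J·C⁻¹ = N·m·(s·A)⁻¹ = kg·m²·s⁻³·A⁻¹
  (3) [s·A] / [kg⁻¹·m⁻²·s³·A²] = kg·m²·s⁻²·A⁻¹  ← same
  (4) kg·m²·s⁻²
Only (3) matches kg·m²·s⁻²·A⁻¹.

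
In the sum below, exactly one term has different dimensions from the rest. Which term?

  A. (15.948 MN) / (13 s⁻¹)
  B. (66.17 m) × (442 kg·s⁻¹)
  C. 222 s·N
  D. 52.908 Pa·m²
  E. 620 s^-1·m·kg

Dimensions:
  A. [kg·m·s⁻²] / [s⁻¹] = kg·m·s⁻¹
  B. [m] · [kg·s⁻¹] = kg·m·s⁻¹
  C. N·s = kg·m·s⁻²·s = kg·m·s⁻¹
  D. Pa·m² = N·m⁻²·m² = kg·m·s⁻²
  E. kg·m·s⁻¹
All reduce to kg·m·s⁻¹ except D., which is kg·m·s⁻².

D.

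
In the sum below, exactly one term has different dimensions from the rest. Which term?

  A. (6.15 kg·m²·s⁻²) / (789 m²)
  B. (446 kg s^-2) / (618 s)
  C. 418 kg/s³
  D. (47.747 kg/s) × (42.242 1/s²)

A.

Dimensions:
  A. [kg·m²·s⁻²] / [m²] = kg·s⁻²
  B. [kg·s⁻²] / [s] = kg·s⁻³
  C. kg·s⁻³
  D. [kg·s⁻¹] · [s⁻²] = kg·s⁻³
All reduce to kg·s⁻³ except A., which is kg·s⁻².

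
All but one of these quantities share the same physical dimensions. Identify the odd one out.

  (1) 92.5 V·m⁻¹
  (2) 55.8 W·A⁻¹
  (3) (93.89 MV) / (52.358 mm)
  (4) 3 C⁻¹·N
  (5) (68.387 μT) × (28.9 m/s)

Expand each in SI base units:
  (1) V·m⁻¹ = J·C⁻¹·m⁻¹ = kg·m·s⁻³·A⁻¹
  (2) W·A⁻¹ = J·s⁻¹·A⁻¹ = kg·m²·s⁻³·A⁻¹
  (3) [kg·m²·s⁻³·A⁻¹] / [m] = kg·m·s⁻³·A⁻¹
  (4) N·C⁻¹ = kg·m·s⁻²·(s·A)⁻¹ = kg·m·s⁻³·A⁻¹
  (5) [kg·s⁻²·A⁻¹] · [m·s⁻¹] = kg·m·s⁻³·A⁻¹
All reduce to kg·m·s⁻³·A⁻¹ except (2), which is kg·m²·s⁻³·A⁻¹.

(2)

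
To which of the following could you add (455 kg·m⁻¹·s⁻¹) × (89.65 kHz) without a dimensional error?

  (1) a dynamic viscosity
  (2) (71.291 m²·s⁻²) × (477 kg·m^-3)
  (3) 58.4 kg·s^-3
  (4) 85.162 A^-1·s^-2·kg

(2)

Reference: [kg·m⁻¹·s⁻¹] · [s⁻¹] = kg·m⁻¹·s⁻².
Each option:
  (1) [dynamic viscosity] = kg·m⁻¹·s⁻¹
  (2) [m²·s⁻²] · [kg·m⁻³] = kg·m⁻¹·s⁻²  ← same
  (3) kg·s⁻³
  (4) kg·s⁻²·A⁻¹
Only (2) matches kg·m⁻¹·s⁻².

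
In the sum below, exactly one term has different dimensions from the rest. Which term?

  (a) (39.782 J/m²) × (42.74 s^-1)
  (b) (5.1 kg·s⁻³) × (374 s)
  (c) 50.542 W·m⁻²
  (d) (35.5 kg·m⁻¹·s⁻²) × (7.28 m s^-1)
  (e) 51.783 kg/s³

(b)

Dimensions:
  (a) [kg·s⁻²] · [s⁻¹] = kg·s⁻³
  (b) [kg·s⁻³] · [s] = kg·s⁻²
  (c) W·m⁻² = J·s⁻¹·m⁻² = kg·s⁻³
  (d) [kg·m⁻¹·s⁻²] · [m·s⁻¹] = kg·s⁻³
  (e) kg·s⁻³
All reduce to kg·s⁻³ except (b), which is kg·s⁻².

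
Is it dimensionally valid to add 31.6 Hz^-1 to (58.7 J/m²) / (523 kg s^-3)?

Reduce each to base SI dimensions:
  31.6 Hz^-1:  Hz⁻¹ = (s⁻¹)⁻¹ = s
  (58.7 J/m²) / (523 kg s^-3):  [kg·s⁻²] / [kg·s⁻³] = s
Both are s, so they have the same dimensions and can be added.

Yes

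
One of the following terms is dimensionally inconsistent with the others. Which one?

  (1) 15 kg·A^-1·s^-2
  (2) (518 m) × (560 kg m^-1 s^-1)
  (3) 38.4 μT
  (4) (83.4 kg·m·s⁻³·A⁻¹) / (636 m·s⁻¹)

Expand each in SI base units:
  (1) kg·s⁻²·A⁻¹
  (2) [m] · [kg·m⁻¹·s⁻¹] = kg·s⁻¹
  (3) T = Wb·m⁻² = kg·s⁻²·A⁻¹
  (4) [kg·m·s⁻³·A⁻¹] / [m·s⁻¹] = kg·s⁻²·A⁻¹
All reduce to kg·s⁻²·A⁻¹ except (2), which is kg·s⁻¹.

(2)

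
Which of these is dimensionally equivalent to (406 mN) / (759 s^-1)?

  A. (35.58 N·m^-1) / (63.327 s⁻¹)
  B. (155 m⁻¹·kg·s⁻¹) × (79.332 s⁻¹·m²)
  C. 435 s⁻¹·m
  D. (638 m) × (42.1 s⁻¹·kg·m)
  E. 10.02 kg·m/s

Reference: [kg·m·s⁻²] / [s⁻¹] = kg·m·s⁻¹.
Each option:
  A. [kg·s⁻²] / [s⁻¹] = kg·s⁻¹
  B. [kg·m⁻¹·s⁻¹] · [m²·s⁻¹] = kg·m·s⁻²
  C. m·s⁻¹
  D. [m] · [kg·m·s⁻¹] = kg·m²·s⁻¹
  E. kg·m·s⁻¹  ← same
Only E. matches kg·m·s⁻¹.

E.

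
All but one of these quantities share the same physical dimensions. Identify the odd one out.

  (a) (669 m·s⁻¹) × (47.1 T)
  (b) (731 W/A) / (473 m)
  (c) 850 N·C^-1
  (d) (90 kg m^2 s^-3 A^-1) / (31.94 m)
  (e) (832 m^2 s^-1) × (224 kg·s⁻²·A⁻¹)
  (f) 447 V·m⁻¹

Work out the base dimensions of each:
  (a) [m·s⁻¹] · [kg·s⁻²·A⁻¹] = kg·m·s⁻³·A⁻¹
  (b) [kg·m²·s⁻³·A⁻¹] / [m] = kg·m·s⁻³·A⁻¹
  (c) N·C⁻¹ = kg·m·s⁻²·(s·A)⁻¹ = kg·m·s⁻³·A⁻¹
  (d) [kg·m²·s⁻³·A⁻¹] / [m] = kg·m·s⁻³·A⁻¹
  (e) [m²·s⁻¹] · [kg·s⁻²·A⁻¹] = kg·m²·s⁻³·A⁻¹
  (f) V·m⁻¹ = J·C⁻¹·m⁻¹ = kg·m·s⁻³·A⁻¹
All reduce to kg·m·s⁻³·A⁻¹ except (e), which is kg·m²·s⁻³·A⁻¹.

(e)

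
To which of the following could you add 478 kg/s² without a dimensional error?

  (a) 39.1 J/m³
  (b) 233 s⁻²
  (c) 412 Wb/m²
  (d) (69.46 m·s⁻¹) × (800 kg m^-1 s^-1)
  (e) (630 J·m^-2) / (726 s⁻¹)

Reference: kg·s⁻².
Each option:
  (a) J·m⁻³ = N·m·m⁻³ = kg·m⁻¹·s⁻²
  (b) s⁻²
  (c) Wb·m⁻² = V·s·m⁻² = kg·s⁻²·A⁻¹
  (d) [m·s⁻¹] · [kg·m⁻¹·s⁻¹] = kg·s⁻²  ← same
  (e) [kg·s⁻²] / [s⁻¹] = kg·s⁻¹
Only (d) matches kg·s⁻².

(d)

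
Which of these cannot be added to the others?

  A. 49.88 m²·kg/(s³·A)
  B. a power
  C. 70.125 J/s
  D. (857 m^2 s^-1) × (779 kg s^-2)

Expand each in SI base units:
  A. kg·m²·s⁻³·A⁻¹
  B. [power] = kg·m²·s⁻³
  C. J·s⁻¹ = N·m·s⁻¹ = kg·m²·s⁻³
  D. [m²·s⁻¹] · [kg·s⁻²] = kg·m²·s⁻³
All reduce to kg·m²·s⁻³ except A., which is kg·m²·s⁻³·A⁻¹.

A.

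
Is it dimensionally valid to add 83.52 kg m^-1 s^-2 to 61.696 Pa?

Yes

Work out the base dimensions of each:
  83.52 kg m^-1 s^-2:  kg·m⁻¹·s⁻²
  61.696 Pa:  Pa = N·m⁻² = kg·m⁻¹·s⁻²
Both are kg·m⁻¹·s⁻², so they have the same dimensions and can be added.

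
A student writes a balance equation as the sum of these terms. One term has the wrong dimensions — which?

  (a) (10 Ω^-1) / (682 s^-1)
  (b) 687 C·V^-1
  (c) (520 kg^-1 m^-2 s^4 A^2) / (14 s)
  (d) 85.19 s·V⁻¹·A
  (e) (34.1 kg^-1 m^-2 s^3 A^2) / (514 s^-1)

Expand each in SI base units:
  (a) [kg⁻¹·m⁻²·s³·A²] / [s⁻¹] = kg⁻¹·m⁻²·s⁴·A²
  (b) C·V⁻¹ = s·A·(J·C⁻¹)⁻¹ = kg⁻¹·m⁻²·s⁴·A²
  (c) [kg⁻¹·m⁻²·s⁴·A²] / [s] = kg⁻¹·m⁻²·s³·A²
  (d) A·s·V⁻¹ = A·s·(J·C⁻¹)⁻¹ = kg⁻¹·m⁻²·s⁴·A²
  (e) [kg⁻¹·m⁻²·s³·A²] / [s⁻¹] = kg⁻¹·m⁻²·s⁴·A²
All reduce to kg⁻¹·m⁻²·s⁴·A² except (c), which is kg⁻¹·m⁻²·s³·A².

(c)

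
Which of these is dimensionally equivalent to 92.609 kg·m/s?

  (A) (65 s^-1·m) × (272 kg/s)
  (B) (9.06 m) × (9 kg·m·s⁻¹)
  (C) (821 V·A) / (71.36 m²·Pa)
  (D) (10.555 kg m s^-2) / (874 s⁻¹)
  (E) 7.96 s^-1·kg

(D)

Reference: kg·m·s⁻¹.
Each option:
  (A) [m·s⁻¹] · [kg·s⁻¹] = kg·m·s⁻²
  (B) [m] · [kg·m·s⁻¹] = kg·m²·s⁻¹
  (C) [kg·m²·s⁻³] / [kg·m·s⁻²] = m·s⁻¹
  (D) [kg·m·s⁻²] / [s⁻¹] = kg·m·s⁻¹  ← same
  (E) kg·s⁻¹
Only (D) matches kg·m·s⁻¹.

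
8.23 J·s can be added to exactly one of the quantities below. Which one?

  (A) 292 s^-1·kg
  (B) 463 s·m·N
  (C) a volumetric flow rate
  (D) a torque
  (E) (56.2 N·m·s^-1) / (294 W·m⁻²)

Reference: J·s = N·m·s = kg·m²·s⁻¹.
Each option:
  (A) kg·s⁻¹
  (B) N·m·s = kg·m·s⁻²·m·s = kg·m²·s⁻¹  ← same
  (C) [volumetric flow rate] = m³·s⁻¹
  (D) [torque] = kg·m²·s⁻²
  (E) [kg·m²·s⁻³] / [kg·s⁻³] = m²
Only (B) matches kg·m²·s⁻¹.

(B)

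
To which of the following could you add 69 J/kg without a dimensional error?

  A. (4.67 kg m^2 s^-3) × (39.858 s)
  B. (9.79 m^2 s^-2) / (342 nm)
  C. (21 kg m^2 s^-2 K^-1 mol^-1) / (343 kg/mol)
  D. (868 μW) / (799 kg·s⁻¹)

Reference: J·kg⁻¹ = N·m·kg⁻¹ = m²·s⁻².
Each option:
  A. [kg·m²·s⁻³] · [s] = kg·m²·s⁻²
  B. [m²·s⁻²] / [m] = m·s⁻²
  C. [kg·m²·s⁻²·K⁻¹·mol⁻¹] / [kg·mol⁻¹] = m²·s⁻²·K⁻¹
  D. [kg·m²·s⁻³] / [kg·s⁻¹] = m²·s⁻²  ← same
Only D. matches m²·s⁻².

D.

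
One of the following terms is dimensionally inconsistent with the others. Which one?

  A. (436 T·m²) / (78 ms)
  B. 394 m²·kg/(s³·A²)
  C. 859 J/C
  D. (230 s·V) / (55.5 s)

Work out the base dimensions of each:
  A. [kg·m²·s⁻²·A⁻¹] / [s] = kg·m²·s⁻³·A⁻¹
  B. kg·m²·s⁻³·A⁻²
  C. J·C⁻¹ = N·m·(s·A)⁻¹ = kg·m²·s⁻³·A⁻¹
  D. [kg·m²·s⁻²·A⁻¹] / [s] = kg·m²·s⁻³·A⁻¹
All reduce to kg·m²·s⁻³·A⁻¹ except B., which is kg·m²·s⁻³·A⁻².

B.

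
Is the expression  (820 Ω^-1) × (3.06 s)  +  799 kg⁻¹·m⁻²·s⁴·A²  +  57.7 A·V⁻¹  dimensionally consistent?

No

Expand each in SI base units:
  (820 Ω^-1) × (3.06 s):  [kg⁻¹·m⁻²·s³·A²] · [s] = kg⁻¹·m⁻²·s⁴·A²
  799 kg⁻¹·m⁻²·s⁴·A²:  kg⁻¹·m⁻²·s⁴·A²
  57.7 A·V⁻¹:  A·V⁻¹ = A·(J·C⁻¹)⁻¹ = kg⁻¹·m⁻²·s³·A²
The terms do not share a single dimension (kg⁻¹·m⁻²·s³·A² vs kg⁻¹·m⁻²·s⁴·A²).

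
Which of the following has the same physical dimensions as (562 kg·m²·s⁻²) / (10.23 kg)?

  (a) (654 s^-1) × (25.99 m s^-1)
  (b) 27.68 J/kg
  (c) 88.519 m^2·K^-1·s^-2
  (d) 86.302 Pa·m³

Reference: [kg·m²·s⁻²] / [kg] = m²·s⁻².
Each option:
  (a) [s⁻¹] · [m·s⁻¹] = m·s⁻²
  (b) J·kg⁻¹ = N·m·kg⁻¹ = m²·s⁻²  ← same
  (c) m²·s⁻²·K⁻¹
  (d) Pa·m³ = N·m⁻²·m³ = kg·m²·s⁻²
Only (b) matches m²·s⁻².

(b)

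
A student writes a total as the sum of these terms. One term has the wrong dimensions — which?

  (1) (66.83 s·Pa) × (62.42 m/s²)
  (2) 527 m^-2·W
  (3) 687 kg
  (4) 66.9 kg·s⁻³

Reduce each to base SI dimensions:
  (1) [kg·m⁻¹·s⁻¹] · [m·s⁻²] = kg·s⁻³
  (2) W·m⁻² = J·s⁻¹·m⁻² = kg·s⁻³
  (3) kg
  (4) kg·s⁻³
All reduce to kg·s⁻³ except (3), which is kg.

(3)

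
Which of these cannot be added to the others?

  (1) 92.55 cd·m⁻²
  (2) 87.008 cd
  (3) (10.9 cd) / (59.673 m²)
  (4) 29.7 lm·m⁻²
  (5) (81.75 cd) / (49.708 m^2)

Expand each in SI base units:
  (1) cd·m⁻² = m⁻²·cd
  (2) cd
  (3) [cd] / [m²] = m⁻²·cd
  (4) lm·m⁻² = cd·m⁻² = m⁻²·cd
  (5) [cd] / [m²] = m⁻²·cd
All reduce to m⁻²·cd except (2), which is cd.

(2)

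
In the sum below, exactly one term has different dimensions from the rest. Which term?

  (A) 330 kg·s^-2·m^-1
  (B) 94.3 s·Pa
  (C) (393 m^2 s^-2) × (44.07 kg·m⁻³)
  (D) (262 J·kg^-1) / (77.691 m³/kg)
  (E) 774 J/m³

In SI base units:
  (A) kg·m⁻¹·s⁻²
  (B) Pa·s = N·m⁻²·s = kg·m⁻¹·s⁻¹
  (C) [m²·s⁻²] · [kg·m⁻³] = kg·m⁻¹·s⁻²
  (D) [m²·s⁻²] / [kg⁻¹·m³] = kg·m⁻¹·s⁻²
  (E) J·m⁻³ = N·m·m⁻³ = kg·m⁻¹·s⁻²
All reduce to kg·m⁻¹·s⁻² except (B), which is kg·m⁻¹·s⁻¹.

(B)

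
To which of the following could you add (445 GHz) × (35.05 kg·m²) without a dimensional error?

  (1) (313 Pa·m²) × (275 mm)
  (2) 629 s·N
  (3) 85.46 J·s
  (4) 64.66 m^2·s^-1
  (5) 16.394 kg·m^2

Reference: [s⁻¹] · [kg·m²] = kg·m²·s⁻¹.
Each option:
  (1) [kg·m·s⁻²] · [m] = kg·m²·s⁻²
  (2) N·s = kg·m·s⁻²·s = kg·m·s⁻¹
  (3) J·s = N·m·s = kg·m²·s⁻¹  ← same
  (4) m²·s⁻¹
  (5) kg·m²
Only (3) matches kg·m²·s⁻¹.

(3)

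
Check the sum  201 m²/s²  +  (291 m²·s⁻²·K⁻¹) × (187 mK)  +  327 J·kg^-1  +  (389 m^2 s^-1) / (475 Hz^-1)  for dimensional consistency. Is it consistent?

Expand each in SI base units:
  201 m²/s²:  m²·s⁻²
  (291 m²·s⁻²·K⁻¹) × (187 mK):  [m²·s⁻²·K⁻¹] · [K] = m²·s⁻²
  327 J·kg^-1:  J·kg⁻¹ = N·m·kg⁻¹ = m²·s⁻²
  (389 m^2 s^-1) / (475 Hz^-1):  [m²·s⁻¹] / [s] = m²·s⁻²
Every term reduces to m²·s⁻².

Yes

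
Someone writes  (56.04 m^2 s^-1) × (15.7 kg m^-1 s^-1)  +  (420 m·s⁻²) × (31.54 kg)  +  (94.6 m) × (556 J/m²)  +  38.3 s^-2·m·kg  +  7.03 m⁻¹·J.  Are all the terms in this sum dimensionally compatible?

Yes

Expand each in SI base units:
  (56.04 m^2 s^-1) × (15.7 kg m^-1 s^-1):  [m²·s⁻¹] · [kg·m⁻¹·s⁻¹] = kg·m·s⁻²
  (420 m·s⁻²) × (31.54 kg):  [m·s⁻²] · [kg] = kg·m·s⁻²
  (94.6 m) × (556 J/m²):  [m] · [kg·s⁻²] = kg·m·s⁻²
  38.3 s^-2·m·kg:  kg·m·s⁻²
  7.03 m⁻¹·J:  J·m⁻¹ = N·m·m⁻¹ = kg·m·s⁻²
Every term reduces to kg·m·s⁻².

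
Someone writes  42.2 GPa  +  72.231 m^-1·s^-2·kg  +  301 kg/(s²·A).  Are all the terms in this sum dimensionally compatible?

Reduce each to base SI dimensions:
  42.2 GPa:  Pa = N·m⁻² = kg·m⁻¹·s⁻²
  72.231 m^-1·s^-2·kg:  kg·m⁻¹·s⁻²
  301 kg/(s²·A):  kg·s⁻²·A⁻¹
The terms do not share a single dimension (kg·m⁻¹·s⁻² vs kg·s⁻²·A⁻¹).

No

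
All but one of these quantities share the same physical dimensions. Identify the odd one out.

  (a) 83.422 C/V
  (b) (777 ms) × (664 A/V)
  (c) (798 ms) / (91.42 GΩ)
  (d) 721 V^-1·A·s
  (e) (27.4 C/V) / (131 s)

Dimensions:
  (a) C·V⁻¹ = s·A·(J·C⁻¹)⁻¹ = kg⁻¹·m⁻²·s⁴·A²
  (b) [s] · [kg⁻¹·m⁻²·s³·A²] = kg⁻¹·m⁻²·s⁴·A²
  (c) [s] / [kg·m²·s⁻³·A⁻²] = kg⁻¹·m⁻²·s⁴·A²
  (d) A·s·V⁻¹ = A·s·(J·C⁻¹)⁻¹ = kg⁻¹·m⁻²·s⁴·A²
  (e) [kg⁻¹·m⁻²·s⁴·A²] / [s] = kg⁻¹·m⁻²·s³·A²
All reduce to kg⁻¹·m⁻²·s⁴·A² except (e), which is kg⁻¹·m⁻²·s³·A².

(e)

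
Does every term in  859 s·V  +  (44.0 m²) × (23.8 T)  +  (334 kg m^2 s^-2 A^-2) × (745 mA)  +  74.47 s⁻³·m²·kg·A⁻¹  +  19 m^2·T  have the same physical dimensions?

No

Expand each in SI base units:
  859 s·V:  V·s = J·C⁻¹·s = kg·m²·s⁻²·A⁻¹
  (44.0 m²) × (23.8 T):  [m²] · [kg·s⁻²·A⁻¹] = kg·m²·s⁻²·A⁻¹
  (334 kg m^2 s^-2 A^-2) × (745 mA):  [kg·m²·s⁻²·A⁻²] · [A] = kg·m²·s⁻²·A⁻¹
  74.47 s⁻³·m²·kg·A⁻¹:  kg·m²·s⁻³·A⁻¹
  19 m^2·T:  T·m² = Wb·m⁻²·m² = kg·m²·s⁻²·A⁻¹
The terms do not share a single dimension (kg·m²·s⁻²·A⁻¹ vs kg·m²·s⁻³·A⁻¹).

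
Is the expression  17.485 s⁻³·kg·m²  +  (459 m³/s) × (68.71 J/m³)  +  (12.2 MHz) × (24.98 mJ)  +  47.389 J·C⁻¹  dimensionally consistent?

Dimensions:
  17.485 s⁻³·kg·m²:  kg·m²·s⁻³
  (459 m³/s) × (68.71 J/m³):  [m³·s⁻¹] · [kg·m⁻¹·s⁻²] = kg·m²·s⁻³
  (12.2 MHz) × (24.98 mJ):  [s⁻¹] · [kg·m²·s⁻²] = kg·m²·s⁻³
  47.389 J·C⁻¹:  J·C⁻¹ = N·m·(s·A)⁻¹ = kg·m²·s⁻³·A⁻¹
The terms do not share a single dimension (kg·m²·s⁻³ vs kg·m²·s⁻³·A⁻¹).

No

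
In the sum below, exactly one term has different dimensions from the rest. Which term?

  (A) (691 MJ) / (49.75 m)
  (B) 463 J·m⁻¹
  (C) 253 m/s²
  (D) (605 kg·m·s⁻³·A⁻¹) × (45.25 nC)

(C)

In SI base units:
  (A) [kg·m²·s⁻²] / [m] = kg·m·s⁻²
  (B) J·m⁻¹ = N·m·m⁻¹ = kg·m·s⁻²
  (C) m·s⁻²
  (D) [kg·m·s⁻³·A⁻¹] · [s·A] = kg·m·s⁻²
All reduce to kg·m·s⁻² except (C), which is m·s⁻².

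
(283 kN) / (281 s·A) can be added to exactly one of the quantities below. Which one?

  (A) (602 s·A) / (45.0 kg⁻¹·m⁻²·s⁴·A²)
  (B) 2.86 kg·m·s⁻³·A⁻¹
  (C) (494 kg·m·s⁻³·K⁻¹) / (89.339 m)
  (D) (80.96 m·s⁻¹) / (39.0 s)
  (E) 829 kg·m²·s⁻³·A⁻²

(B)

Reference: [kg·m·s⁻²] / [s·A] = kg·m·s⁻³·A⁻¹.
Each option:
  (A) [s·A] / [kg⁻¹·m⁻²·s⁴·A²] = kg·m²·s⁻³·A⁻¹
  (B) kg·m·s⁻³·A⁻¹  ← same
  (C) [kg·m·s⁻³·K⁻¹] / [m] = kg·s⁻³·K⁻¹
  (D) [m·s⁻¹] / [s] = m·s⁻²
  (E) kg·m²·s⁻³·A⁻²
Only (B) matches kg·m·s⁻³·A⁻¹.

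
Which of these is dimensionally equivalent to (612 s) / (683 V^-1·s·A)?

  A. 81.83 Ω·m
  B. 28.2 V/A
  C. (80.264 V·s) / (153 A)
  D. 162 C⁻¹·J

B.

Reference: [s] / [kg⁻¹·m⁻²·s⁴·A²] = kg·m²·s⁻³·A⁻².
Each option:
  A. Ω·m = V·A⁻¹·m = kg·m³·s⁻³·A⁻²
  B. V·A⁻¹ = J·C⁻¹·A⁻¹ = kg·m²·s⁻³·A⁻²  ← same
  C. [kg·m²·s⁻²·A⁻¹] / [A] = kg·m²·s⁻²·A⁻²
  D. J·C⁻¹ = N·m·(s·A)⁻¹ = kg·m²·s⁻³·A⁻¹
Only B. matches kg·m²·s⁻³·A⁻².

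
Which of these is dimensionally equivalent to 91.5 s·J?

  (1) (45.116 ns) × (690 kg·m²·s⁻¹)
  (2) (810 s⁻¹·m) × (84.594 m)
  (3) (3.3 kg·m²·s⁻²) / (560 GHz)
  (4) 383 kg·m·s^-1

(3)

Reference: J·s = N·m·s = kg·m²·s⁻¹.
Each option:
  (1) [s] · [kg·m²·s⁻¹] = kg·m²
  (2) [m·s⁻¹] · [m] = m²·s⁻¹
  (3) [kg·m²·s⁻²] / [s⁻¹] = kg·m²·s⁻¹  ← same
  (4) kg·m·s⁻¹
Only (3) matches kg·m²·s⁻¹.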